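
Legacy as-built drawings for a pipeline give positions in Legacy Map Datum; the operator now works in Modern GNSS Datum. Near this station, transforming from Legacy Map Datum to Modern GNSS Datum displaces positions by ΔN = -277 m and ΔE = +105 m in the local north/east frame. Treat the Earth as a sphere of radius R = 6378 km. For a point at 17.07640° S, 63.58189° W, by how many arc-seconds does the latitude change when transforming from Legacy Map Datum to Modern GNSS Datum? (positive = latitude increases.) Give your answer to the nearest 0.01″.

On a sphere of radius R, 1 rad of latitude = R, so Δφ = ΔN / R = -277.0 / 6378000 = -4.3431e-05 rad = -8.958″.

Δφ = -8.96″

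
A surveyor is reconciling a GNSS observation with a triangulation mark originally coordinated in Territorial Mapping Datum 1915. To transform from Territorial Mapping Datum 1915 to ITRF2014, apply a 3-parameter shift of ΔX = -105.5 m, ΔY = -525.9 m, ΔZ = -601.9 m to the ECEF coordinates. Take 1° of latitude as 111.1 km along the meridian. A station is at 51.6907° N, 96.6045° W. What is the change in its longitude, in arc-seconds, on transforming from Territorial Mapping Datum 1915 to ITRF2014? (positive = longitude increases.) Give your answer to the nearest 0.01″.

Δλ = -2.32″

sin φ = 0.784676, cos φ = 0.619906, sin λ = -0.993364, cos λ = -0.115015.
East component: ΔE = −sin λ·ΔX + cos λ·ΔY = −(-0.993364)(-105.5) + (-0.115015)(-525.9) = -44.31 m.
1° of latitude spans 111100 m; at latitude φ, 1° of longitude spans that × cos φ = 68871.6 m, so Δλ = -44.31 / 68871.6 × 3600 = -2.316″.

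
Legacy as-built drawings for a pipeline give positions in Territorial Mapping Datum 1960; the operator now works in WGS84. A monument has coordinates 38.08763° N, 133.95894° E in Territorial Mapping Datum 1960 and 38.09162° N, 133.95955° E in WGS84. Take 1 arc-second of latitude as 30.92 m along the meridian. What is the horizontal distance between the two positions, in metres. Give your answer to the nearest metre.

447 m

Δφ = 38.09162° − 38.08763° = +0.00399°; Δλ = 133.95955° − 133.95894° = +0.00061°.
1° of latitude = 3600 × 30.92 = 111312 m.
ΔN = Δφ × 111312 = 444.1 m; ΔE = Δλ × 111312 × cos(38.08763°) = +0.00061 × 111312 × 0.787068 = 53.4 m.
Distance = √(ΔE² + ΔN²) = √(53.4² + 444.1²) = 447.3 m.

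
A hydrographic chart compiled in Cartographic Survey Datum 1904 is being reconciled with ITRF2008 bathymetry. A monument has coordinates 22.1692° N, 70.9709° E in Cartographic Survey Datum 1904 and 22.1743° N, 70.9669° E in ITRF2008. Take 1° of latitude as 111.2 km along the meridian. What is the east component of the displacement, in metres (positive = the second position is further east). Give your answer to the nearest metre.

Δφ = 22.1743° − 22.1692° = +0.0051°; Δλ = 70.9669° − 70.9709° = -0.0040°.
ΔN = Δφ × 111200 = 567.1 m; ΔE = Δλ × 111200 × cos(22.1692°) = -0.0040 × 111200 × 0.926074 = -411.9 m.

ΔE = -412 m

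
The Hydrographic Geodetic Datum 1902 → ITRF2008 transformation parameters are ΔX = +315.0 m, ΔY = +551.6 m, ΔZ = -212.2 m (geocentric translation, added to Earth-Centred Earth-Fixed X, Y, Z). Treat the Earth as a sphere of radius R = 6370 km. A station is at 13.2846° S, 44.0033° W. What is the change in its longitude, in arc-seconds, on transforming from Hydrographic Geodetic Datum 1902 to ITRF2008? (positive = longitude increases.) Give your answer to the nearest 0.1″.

sin φ = -0.229788, cos φ = 0.973241, sin λ = -0.694700, cos λ = 0.719300.
East component: ΔE = −sin λ·ΔX + cos λ·ΔY = −(-0.694700)(315.0) + (0.719300)(551.6) = 615.60 m.
1° of latitude spans πR/180 = 111177 m; at latitude φ, 1° of longitude spans that × cos φ = 108202.4 m, so Δλ = 615.60 / 108202.4 × 3600 = 20.481″.

Δλ = 20.5″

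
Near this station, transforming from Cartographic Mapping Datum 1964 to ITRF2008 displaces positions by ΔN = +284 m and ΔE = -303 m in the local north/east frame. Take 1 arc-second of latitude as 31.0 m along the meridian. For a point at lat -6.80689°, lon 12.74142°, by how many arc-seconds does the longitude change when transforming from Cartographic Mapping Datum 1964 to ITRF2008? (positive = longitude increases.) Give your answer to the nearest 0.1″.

Δλ = -9.8″

At latitude -6.80689°, cos φ = 0.992951.
1″ of longitude at this latitude = 31.00 × cos φ = 30.7815 m, so Δλ = -303.0 / 30.7815 = -9.844″.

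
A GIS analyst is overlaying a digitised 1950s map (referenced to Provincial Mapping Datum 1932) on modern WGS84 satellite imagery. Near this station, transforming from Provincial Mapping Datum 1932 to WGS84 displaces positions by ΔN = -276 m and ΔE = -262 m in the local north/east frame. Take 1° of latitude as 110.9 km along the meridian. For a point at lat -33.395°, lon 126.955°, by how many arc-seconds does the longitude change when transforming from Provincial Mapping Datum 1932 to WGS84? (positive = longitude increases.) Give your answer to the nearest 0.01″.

Δλ = -10.19″

At latitude -33.395°, cos φ = 0.834896.
1° of longitude at this latitude = 110.9 × cos φ = 92.59 km, so Δλ = -262.0 / 92590.0 = -0.0028297° = -10.187″.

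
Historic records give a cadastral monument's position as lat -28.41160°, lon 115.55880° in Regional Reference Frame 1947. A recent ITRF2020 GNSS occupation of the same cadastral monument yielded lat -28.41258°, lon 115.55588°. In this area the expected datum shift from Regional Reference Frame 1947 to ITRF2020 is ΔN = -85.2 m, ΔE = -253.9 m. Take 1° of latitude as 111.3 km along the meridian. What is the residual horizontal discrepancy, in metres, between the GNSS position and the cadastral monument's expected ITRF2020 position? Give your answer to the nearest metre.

40 m

Observed coordinate differences: Δφ = -0.00098°, Δλ = -0.00292°.
Converting to metres (1° lat = 111300 m, cos φ = 0.879552): observed ΔN = -109.1 m, observed ΔE = -285.9 m.
Subtracting the expected shift leaves a residual of -109.1 − (-85.2) = -23.9 m north and -285.9 − (-253.9) = -32.0 m east.
Residual distance = √((-23.9)² + (-32.0)²) = 39.9 m.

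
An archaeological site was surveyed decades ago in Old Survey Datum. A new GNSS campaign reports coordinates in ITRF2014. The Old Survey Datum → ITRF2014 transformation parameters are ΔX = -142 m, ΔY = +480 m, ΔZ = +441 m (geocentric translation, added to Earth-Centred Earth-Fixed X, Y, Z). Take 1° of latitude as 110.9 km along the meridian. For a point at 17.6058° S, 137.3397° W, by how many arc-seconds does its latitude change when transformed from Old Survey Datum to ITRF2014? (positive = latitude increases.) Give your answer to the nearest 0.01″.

Δφ = 11.48″

sin φ = -0.302466, cos φ = 0.953160, sin λ = -0.677650, cos λ = -0.735384.
North component: ΔN = −sin φ cos λ·ΔX − sin φ sin λ·ΔY + cos φ·ΔZ = −(-0.302466)(-0.735384)(-142) − (-0.302466)(-0.677650)(480) + (0.953160)(441) = 353.54 m.
1° of latitude spans 110900 m, so Δφ = 353.54 / 110900 × 3600 = 11.477″.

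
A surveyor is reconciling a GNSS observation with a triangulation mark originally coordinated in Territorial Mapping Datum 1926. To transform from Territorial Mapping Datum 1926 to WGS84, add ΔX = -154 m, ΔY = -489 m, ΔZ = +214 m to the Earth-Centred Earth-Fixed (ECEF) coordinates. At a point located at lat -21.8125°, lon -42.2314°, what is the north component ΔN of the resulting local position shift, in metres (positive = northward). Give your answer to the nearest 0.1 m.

The local north axis is (−sin φ cos λ, −sin φ sin λ, cos φ), giving ΔN = -42.369 + 122.124 + 198.679 = 278.43 m.

ΔN = 278.4 m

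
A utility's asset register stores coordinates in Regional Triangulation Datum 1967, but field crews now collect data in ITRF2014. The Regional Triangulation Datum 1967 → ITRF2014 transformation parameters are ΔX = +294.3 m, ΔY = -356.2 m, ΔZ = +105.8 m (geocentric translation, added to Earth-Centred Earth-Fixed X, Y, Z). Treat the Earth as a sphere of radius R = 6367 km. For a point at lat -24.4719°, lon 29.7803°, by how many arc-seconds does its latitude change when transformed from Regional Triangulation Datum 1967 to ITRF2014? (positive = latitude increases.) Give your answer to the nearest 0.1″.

sin φ = -0.414247, cos φ = 0.910165, sin λ = 0.496676, cos λ = 0.867936.
North component: ΔN = −sin φ cos λ·ΔX − sin φ sin λ·ΔY + cos φ·ΔZ = −(-0.414247)(0.867936)(294.3) − (-0.414247)(0.496676)(-356.2) + (0.910165)(105.8) = 128.82 m.
1° of latitude spans πR/180 = 111125 m, so Δφ = 128.82 / 111125 × 3600 = 4.173″.

Δφ = 4.2″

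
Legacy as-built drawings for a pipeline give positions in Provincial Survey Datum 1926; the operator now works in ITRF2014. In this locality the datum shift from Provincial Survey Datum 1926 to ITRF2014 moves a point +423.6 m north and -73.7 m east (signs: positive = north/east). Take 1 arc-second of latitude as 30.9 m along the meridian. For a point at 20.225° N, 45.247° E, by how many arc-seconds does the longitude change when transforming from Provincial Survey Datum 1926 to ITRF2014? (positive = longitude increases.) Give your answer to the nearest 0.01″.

Δλ = -2.54″

At latitude 20.225°, cos φ = 0.938342.
1″ of longitude at this latitude = 30.90 × cos φ = 28.9948 m, so Δλ = -73.7 / 28.9948 = -2.542″.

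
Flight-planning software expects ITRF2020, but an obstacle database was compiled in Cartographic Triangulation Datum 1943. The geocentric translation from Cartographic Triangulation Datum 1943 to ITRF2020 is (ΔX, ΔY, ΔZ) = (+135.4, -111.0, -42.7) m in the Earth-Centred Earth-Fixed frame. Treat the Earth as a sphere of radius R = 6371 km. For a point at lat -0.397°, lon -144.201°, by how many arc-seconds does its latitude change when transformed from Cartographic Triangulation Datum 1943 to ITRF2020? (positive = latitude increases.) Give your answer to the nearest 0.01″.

sin φ = -0.006929, cos φ = 0.999976, sin λ = -0.584944, cos λ = -0.811074.
North component: ΔN = −sin φ cos λ·ΔX − sin φ sin λ·ΔY + cos φ·ΔZ = −(-0.006929)(-0.811074)(135.4) − (-0.006929)(-0.584944)(-111.0) + (0.999976)(-42.7) = -43.01 m.
1° of latitude spans πR/180 = 111195 m, so Δφ = -43.01 / 111195 × 3600 = -1.392″.

Δφ = -1.39″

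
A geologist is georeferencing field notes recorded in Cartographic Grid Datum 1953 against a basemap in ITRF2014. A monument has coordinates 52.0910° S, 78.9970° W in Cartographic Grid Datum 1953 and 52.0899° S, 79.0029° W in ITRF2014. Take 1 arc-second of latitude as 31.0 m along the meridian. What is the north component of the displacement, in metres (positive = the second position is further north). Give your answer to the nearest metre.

ΔN = 123 m

Δφ = -52.0899° − -52.0910° = +0.0011°; Δλ = -79.0029° − -78.9970° = -0.0059°.
1° of latitude = 3600 × 31.00 = 111600 m.
ΔN = Δφ × 111600 = 122.8 m; ΔE = Δλ × 111600 × cos(-52.0910°) = -0.0059 × 111600 × 0.614409 = -404.6 m.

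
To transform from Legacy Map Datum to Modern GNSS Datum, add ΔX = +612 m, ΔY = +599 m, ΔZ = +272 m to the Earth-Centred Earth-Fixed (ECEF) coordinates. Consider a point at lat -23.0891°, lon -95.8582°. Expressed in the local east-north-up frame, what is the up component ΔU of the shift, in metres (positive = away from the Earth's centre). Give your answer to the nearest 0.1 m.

At φ = -23.0891°, λ = -95.8582°: sin φ = -0.392162, cos φ = 0.919896, sin λ = -0.994778, cos λ = -0.102067.
ΔU = cos φ cos λ·ΔX + cos φ sin λ·ΔY + sin φ·ΔZ = (0.919896)(-0.102067)(612) + (0.919896)(-0.994778)(599) + (-0.392162)(272) = -712.27 m.

ΔU = -712.3 m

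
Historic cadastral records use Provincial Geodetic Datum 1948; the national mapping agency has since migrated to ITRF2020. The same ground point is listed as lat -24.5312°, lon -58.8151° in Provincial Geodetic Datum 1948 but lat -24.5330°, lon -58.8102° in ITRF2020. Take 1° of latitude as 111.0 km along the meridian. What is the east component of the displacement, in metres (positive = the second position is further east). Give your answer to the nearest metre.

ΔE = 495 m

Δφ = -24.5330° − -24.5312° = -0.0018°; Δλ = -58.8102° − -58.8151° = +0.0049°.
ΔN = Δφ × 111000 = -199.8 m; ΔE = Δλ × 111000 × cos(-24.5312°) = +0.0049 × 111000 × 0.909735 = 494.8 m.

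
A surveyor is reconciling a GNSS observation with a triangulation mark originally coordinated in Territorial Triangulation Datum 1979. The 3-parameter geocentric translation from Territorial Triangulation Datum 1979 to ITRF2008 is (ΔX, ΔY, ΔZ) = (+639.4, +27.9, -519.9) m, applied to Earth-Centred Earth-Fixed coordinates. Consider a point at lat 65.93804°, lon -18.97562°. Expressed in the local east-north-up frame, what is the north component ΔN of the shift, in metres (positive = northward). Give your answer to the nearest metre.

The local north axis is (−sin φ cos λ, −sin φ sin λ, cos φ), giving ΔN = -552.112 + 8.284 − 211.976 = -755.80 m.

ΔN = -756 m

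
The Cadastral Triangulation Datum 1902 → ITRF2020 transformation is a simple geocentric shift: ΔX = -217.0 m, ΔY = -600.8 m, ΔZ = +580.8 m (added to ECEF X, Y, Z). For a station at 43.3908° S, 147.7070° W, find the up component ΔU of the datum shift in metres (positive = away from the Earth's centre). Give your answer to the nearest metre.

At φ = -43.3908°, λ = -147.7070°: sin φ = -0.686971, cos φ = 0.726685, sin λ = -0.534249, cos λ = -0.845327.
ΔU = cos φ cos λ·ΔX + cos φ sin λ·ΔY + sin φ·ΔZ = (0.726685)(-0.845327)(-217.0) + (0.726685)(-0.534249)(-600.8) + (-0.686971)(580.8) = -32.44 m.

ΔU = -32 m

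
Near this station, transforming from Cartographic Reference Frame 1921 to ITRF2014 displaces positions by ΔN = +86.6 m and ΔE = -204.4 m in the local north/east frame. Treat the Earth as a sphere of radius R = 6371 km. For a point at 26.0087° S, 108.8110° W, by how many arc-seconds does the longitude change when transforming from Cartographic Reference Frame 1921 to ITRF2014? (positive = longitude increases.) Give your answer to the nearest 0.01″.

At latitude -26.0087°, cos φ = 0.898727.
One radian of longitude at latitude φ spans R cos φ, so Δλ = ΔE / (R cos φ) = -204.4 / (6371000 × 0.898727) = -3.5698e-05 rad = -7.363″.

Δλ = -7.36″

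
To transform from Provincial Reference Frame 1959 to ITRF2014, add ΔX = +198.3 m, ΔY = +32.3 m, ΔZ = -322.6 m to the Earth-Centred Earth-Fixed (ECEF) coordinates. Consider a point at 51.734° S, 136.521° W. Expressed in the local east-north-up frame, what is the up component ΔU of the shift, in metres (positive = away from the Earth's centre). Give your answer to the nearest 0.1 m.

ΔU = 150.4 m

The local up (radial) axis is (cos φ cos λ, cos φ sin λ, sin φ), giving ΔU = -89.114 − 13.764 + 253.287 = 150.41 m.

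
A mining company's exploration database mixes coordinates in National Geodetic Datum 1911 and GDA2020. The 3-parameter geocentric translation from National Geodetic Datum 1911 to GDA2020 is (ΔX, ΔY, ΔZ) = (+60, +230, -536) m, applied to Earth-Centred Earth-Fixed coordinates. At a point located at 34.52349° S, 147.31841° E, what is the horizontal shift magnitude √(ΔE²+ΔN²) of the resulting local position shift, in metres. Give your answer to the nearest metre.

459 m

At φ = -34.52349°, λ = 147.31841°: sin φ = -0.566744, cos φ = 0.823894, sin λ = 0.539970, cos λ = -0.841684.
ΔE = −sin λ·ΔX + cos λ·ΔY = −(0.539970)·(60) + (-0.841684)·(230) = -225.99 m.
ΔN = −sin φ cos λ·ΔX − sin φ sin λ·ΔY + cos φ·ΔZ = −(-0.566744)(-0.841684)(60) − (-0.566744)(0.539970)(230) + (0.823894)(-536) = -399.84 m.
Horizontal magnitude = √(ΔE² + ΔN²) = √((-225.99)² + (-399.84)²) = 459.29 m.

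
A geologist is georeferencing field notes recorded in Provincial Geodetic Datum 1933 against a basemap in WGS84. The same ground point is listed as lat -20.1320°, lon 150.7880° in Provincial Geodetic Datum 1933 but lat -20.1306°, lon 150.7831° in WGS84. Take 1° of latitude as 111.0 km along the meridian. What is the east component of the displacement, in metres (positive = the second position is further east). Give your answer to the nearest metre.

ΔE = -511 m

Δφ = -20.1306° − -20.1320° = +0.0014°; Δλ = 150.7831° − 150.7880° = -0.0049°.
ΔN = Δφ × 111000 = 155.4 m; ΔE = Δλ × 111000 × cos(-20.1320°) = -0.0049 × 111000 × 0.938902 = -510.7 m.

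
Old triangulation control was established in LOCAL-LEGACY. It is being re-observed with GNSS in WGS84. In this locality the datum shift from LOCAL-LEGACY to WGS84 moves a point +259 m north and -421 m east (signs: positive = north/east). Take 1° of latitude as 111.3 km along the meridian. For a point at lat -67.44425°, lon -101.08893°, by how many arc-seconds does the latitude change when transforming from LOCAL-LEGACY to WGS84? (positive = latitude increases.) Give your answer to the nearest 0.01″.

1° of latitude = 111.3 km, so Δφ = 259.0 / 111300 = 0.0023270° = 8.377″.

Δφ = 8.38″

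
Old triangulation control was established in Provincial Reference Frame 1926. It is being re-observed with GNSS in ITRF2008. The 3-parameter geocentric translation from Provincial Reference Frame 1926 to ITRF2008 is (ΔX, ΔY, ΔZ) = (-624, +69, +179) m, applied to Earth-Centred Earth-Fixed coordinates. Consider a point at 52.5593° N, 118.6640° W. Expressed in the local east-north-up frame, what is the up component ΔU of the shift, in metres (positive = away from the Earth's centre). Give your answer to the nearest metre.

ΔU = 287 m

At φ = 52.5593°, λ = -118.6640°: sin φ = 0.793983, cos φ = 0.607940, sin λ = -0.877448, cos λ = -0.479672.
ΔU = cos φ cos λ·ΔX + cos φ sin λ·ΔY + sin φ·ΔZ = (0.607940)(-0.479672)(-624) + (0.607940)(-0.877448)(69) + (0.793983)(179) = 287.28 m.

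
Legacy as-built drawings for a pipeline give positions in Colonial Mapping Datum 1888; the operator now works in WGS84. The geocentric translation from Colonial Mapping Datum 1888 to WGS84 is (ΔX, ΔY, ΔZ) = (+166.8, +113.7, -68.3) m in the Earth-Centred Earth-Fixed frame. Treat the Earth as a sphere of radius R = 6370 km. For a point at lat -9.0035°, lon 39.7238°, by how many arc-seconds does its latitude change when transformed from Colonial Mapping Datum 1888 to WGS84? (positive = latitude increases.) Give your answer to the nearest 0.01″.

Δφ = -1.17″

sin φ = -0.156495, cos φ = 0.987679, sin λ = 0.639087, cos λ = 0.769134.
North component: ΔN = −sin φ cos λ·ΔX − sin φ sin λ·ΔY + cos φ·ΔZ = −(-0.156495)(0.769134)(166.8) − (-0.156495)(0.639087)(113.7) + (0.987679)(-68.3) = -36.01 m.
1° of latitude spans πR/180 = 111177 m, so Δφ = -36.01 / 111177 × 3600 = -1.166″.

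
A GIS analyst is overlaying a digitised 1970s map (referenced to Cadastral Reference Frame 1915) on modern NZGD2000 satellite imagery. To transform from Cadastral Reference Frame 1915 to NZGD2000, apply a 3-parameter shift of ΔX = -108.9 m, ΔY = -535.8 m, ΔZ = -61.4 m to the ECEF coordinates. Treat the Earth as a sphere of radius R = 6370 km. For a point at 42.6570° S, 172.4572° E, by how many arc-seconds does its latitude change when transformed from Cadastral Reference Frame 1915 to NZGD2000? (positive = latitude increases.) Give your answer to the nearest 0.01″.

sin φ = -0.677608, cos φ = 0.735423, sin λ = 0.131267, cos λ = -0.991347.
North component: ΔN = −sin φ cos λ·ΔX − sin φ sin λ·ΔY + cos φ·ΔZ = −(-0.677608)(-0.991347)(-108.9) − (-0.677608)(0.131267)(-535.8) + (0.735423)(-61.4) = -19.66 m.
1° of latitude spans πR/180 = 111177 m, so Δφ = -19.66 / 111177 × 3600 = -0.637″.

Δφ = -0.64″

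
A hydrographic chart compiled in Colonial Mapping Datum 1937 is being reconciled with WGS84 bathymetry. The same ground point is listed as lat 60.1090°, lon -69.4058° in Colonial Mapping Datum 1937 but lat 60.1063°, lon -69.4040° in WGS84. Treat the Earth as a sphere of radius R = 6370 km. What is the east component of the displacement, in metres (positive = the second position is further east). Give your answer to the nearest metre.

ΔE = 100 m

Δφ = 60.1063° − 60.1090° = -0.0027°; Δλ = -69.4040° − -69.4058° = +0.0018°.
1° along a meridian = πR/180 = 111177 m.
ΔN = Δφ × 111177 = -300.2 m; ΔE = Δλ × 111177 × cos(60.1090°) = +0.0018 × 111177 × 0.498352 = 99.7 m.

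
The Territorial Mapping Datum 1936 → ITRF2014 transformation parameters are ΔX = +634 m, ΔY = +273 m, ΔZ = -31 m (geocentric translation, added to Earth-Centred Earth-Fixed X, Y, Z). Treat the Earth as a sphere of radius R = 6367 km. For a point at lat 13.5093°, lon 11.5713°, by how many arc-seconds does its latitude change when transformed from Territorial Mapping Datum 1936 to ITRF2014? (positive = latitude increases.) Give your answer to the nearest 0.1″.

sin φ = 0.233603, cos φ = 0.972332, sin λ = 0.200587, cos λ = 0.979676.
North component: ΔN = −sin φ cos λ·ΔX − sin φ sin λ·ΔY + cos φ·ΔZ = −(0.233603)(0.979676)(634) − (0.233603)(0.200587)(273) + (0.972332)(-31) = -188.03 m.
1° of latitude spans πR/180 = 111125 m, so Δφ = -188.03 / 111125 × 3600 = -6.091″.

Δφ = -6.1″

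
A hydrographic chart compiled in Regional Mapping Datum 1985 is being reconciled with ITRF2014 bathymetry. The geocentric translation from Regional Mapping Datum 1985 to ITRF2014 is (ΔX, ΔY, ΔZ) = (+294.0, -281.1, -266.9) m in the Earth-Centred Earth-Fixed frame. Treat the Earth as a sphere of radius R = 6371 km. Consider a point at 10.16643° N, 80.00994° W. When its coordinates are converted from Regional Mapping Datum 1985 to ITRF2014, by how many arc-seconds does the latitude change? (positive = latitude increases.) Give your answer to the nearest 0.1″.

Δφ = -10.4″

sin φ = 0.176508, cos φ = 0.984299, sin λ = -0.984838, cos λ = 0.173477.
North component: ΔN = −sin φ cos λ·ΔX − sin φ sin λ·ΔY + cos φ·ΔZ = −(0.176508)(0.173477)(294.0) − (0.176508)(-0.984838)(-281.1) + (0.984299)(-266.9) = -320.58 m.
1° of latitude spans πR/180 = 111195 m, so Δφ = -320.58 / 111195 × 3600 = -10.379″.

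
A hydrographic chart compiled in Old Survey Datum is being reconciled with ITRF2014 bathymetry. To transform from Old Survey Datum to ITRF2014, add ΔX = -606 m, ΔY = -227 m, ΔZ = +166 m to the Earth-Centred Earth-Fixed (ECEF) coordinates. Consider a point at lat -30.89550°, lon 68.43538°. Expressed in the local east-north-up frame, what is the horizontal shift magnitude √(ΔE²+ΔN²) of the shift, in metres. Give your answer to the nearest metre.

The local east axis at (φ, λ) is (−sin λ, cos λ, 0), so ΔE = −sin(68.43538°)·(-606) + cos(68.43538°)·(-227) = 480.15 m.
The local north axis is (−sin φ cos λ, −sin φ sin λ, cos φ), giving ΔN = -114.369 − 108.400 + 142.445 = -80.32 m.
Horizontal magnitude = √(ΔE² + ΔN²) = √(480.15² + (-80.32)²) = 486.82 m.

487 m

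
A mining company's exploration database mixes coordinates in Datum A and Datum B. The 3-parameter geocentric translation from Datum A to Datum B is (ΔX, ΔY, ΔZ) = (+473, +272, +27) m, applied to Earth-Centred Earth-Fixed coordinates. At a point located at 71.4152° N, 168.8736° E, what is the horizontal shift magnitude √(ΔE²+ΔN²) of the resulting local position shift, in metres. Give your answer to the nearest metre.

The local east axis at (φ, λ) is (−sin λ, cos λ, 0), so ΔE = −sin(168.8736°)·473 + cos(168.8736°)·272 = -358.16 m.
The local north axis is (−sin φ cos λ, −sin φ sin λ, cos φ), giving ΔN = 439.908 − 49.752 + 8.605 = 398.76 m.
Horizontal magnitude = √(ΔE² + ΔN²) = √((-358.16)² + 398.76²) = 536.00 m.

536 m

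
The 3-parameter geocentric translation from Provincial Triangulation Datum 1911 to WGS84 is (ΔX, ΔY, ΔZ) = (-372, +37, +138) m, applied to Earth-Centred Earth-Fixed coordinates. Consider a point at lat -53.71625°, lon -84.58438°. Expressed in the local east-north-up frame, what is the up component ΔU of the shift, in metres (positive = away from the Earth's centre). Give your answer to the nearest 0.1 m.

ΔU = -153.8 m

At φ = -53.71625°, λ = -84.58438°: sin φ = -0.806096, cos φ = 0.591785, sin λ = -0.995536, cos λ = 0.094380.
ΔU = cos φ cos λ·ΔX + cos φ sin λ·ΔY + sin φ·ΔZ = (0.591785)(0.094380)(-372) + (0.591785)(-0.995536)(37) + (-0.806096)(138) = -153.82 m.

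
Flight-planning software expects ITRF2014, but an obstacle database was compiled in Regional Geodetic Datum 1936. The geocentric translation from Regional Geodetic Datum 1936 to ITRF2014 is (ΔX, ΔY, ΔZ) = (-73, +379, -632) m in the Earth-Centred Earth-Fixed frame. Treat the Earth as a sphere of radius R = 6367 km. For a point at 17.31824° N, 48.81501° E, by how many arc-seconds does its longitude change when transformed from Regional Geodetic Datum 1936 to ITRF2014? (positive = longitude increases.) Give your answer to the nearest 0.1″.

sin φ = 0.297679, cos φ = 0.954666, sin λ = 0.752587, cos λ = 0.658492.
East component: ΔE = −sin λ·ΔX + cos λ·ΔY = −(0.752587)(-73) + (0.658492)(379) = 304.51 m.
1° of latitude spans πR/180 = 111125 m; at latitude φ, 1° of longitude spans that × cos φ = 106087.4 m, so Δλ = 304.51 / 106087.4 × 3600 = 10.333″.

Δλ = 10.3″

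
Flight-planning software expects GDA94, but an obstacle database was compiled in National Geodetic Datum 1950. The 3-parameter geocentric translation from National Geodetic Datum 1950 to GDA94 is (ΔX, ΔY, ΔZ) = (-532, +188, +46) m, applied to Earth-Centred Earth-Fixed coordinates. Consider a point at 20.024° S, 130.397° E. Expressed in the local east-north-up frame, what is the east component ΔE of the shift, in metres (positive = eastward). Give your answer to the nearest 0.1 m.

ΔE = 283.3 m

At φ = -20.024°, λ = 130.397°: sin φ = -0.342414, cos φ = 0.939549, sin λ = 0.761572, cos λ = -0.648080.
ΔE = −sin λ·ΔX + cos λ·ΔY = −(0.761572)·(-532) + (-0.648080)·(188) = 283.32 m.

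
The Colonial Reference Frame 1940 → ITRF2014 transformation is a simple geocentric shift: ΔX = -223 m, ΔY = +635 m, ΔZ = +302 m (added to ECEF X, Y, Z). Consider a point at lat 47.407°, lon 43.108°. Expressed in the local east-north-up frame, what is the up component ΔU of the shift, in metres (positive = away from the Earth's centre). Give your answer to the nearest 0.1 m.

ΔU = 405.8 m

The local up (radial) axis is (cos φ cos λ, cos φ sin λ, sin φ), giving ΔU = -110.184 + 293.687 + 222.326 = 405.83 m.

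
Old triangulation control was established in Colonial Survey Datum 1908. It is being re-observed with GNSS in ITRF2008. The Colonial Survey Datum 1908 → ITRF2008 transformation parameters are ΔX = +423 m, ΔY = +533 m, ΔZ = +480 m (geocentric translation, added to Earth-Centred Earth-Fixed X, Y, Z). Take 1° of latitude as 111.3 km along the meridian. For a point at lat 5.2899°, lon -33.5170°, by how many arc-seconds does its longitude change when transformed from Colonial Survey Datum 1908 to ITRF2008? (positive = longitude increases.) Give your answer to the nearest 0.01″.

Δλ = 22.02″

sin φ = 0.092195, cos φ = 0.995741, sin λ = -0.552184, cos λ = 0.833722.
East component: ΔE = −sin λ·ΔX + cos λ·ΔY = −(-0.552184)(423) + (0.833722)(533) = 677.95 m.
1° of latitude spans 111300 m; at latitude φ, 1° of longitude spans that × cos φ = 110826.0 m, so Δλ = 677.95 / 110826.0 × 3600 = 22.022″.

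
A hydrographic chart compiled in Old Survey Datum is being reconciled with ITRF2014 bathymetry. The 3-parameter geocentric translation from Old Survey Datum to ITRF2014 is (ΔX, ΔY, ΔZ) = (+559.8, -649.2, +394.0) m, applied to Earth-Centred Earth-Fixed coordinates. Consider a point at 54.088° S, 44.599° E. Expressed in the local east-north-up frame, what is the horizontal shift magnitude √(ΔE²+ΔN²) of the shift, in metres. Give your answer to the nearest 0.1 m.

At φ = -54.088°, λ = 44.599°: sin φ = -0.809919, cos φ = 0.586542, sin λ = 0.702141, cos λ = 0.712038.
ΔE = −sin λ·ΔX + cos λ·ΔY = −(0.702141)·(559.8) + (0.712038)·(-649.2) = -855.31 m.
ΔN = −sin φ cos λ·ΔX − sin φ sin λ·ΔY + cos φ·ΔZ = −(-0.809919)(0.712038)(559.8) − (-0.809919)(0.702141)(-649.2) + (0.586542)(394.0) = 184.75 m.
Horizontal magnitude = √(ΔE² + ΔN²) = √((-855.31)² + 184.75²) = 875.04 m.

875.0 m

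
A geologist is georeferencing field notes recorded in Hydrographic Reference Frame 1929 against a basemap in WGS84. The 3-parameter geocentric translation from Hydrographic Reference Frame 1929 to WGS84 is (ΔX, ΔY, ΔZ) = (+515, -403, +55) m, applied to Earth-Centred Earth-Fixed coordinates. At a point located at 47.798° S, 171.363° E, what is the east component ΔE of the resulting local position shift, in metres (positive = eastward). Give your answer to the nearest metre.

ΔE = 321 m

At φ = -47.798°, λ = 171.363°: sin φ = -0.740781, cos φ = 0.671746, sin λ = 0.150174, cos λ = -0.988660.
ΔE = −sin λ·ΔX + cos λ·ΔY = −(0.150174)·(515) + (-0.988660)·(-403) = 321.09 m.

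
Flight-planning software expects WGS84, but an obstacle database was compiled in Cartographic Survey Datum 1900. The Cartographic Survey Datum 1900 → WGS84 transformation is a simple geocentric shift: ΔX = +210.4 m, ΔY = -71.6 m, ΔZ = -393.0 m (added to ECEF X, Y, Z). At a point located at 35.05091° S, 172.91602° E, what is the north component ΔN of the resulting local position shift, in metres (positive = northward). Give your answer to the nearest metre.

At φ = -35.05091°, λ = 172.91602°: sin φ = -0.574304, cos φ = 0.818642, sin λ = 0.123324, cos λ = -0.992366.
ΔN = −sin φ cos λ·ΔX − sin φ sin λ·ΔY + cos φ·ΔZ = −(-0.574304)(-0.992366)(210.4) − (-0.574304)(0.123324)(-71.6) + (0.818642)(-393.0) = -446.71 m.

ΔN = -447 m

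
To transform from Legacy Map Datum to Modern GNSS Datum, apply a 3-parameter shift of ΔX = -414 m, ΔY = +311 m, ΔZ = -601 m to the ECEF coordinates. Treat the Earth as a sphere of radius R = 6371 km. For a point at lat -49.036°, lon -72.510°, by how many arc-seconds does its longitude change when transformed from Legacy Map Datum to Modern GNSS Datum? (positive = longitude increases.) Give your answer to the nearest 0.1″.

Δλ = -14.9″

sin φ = -0.755122, cos φ = 0.655585, sin λ = -0.953769, cos λ = 0.300539.
East component: ΔE = −sin λ·ΔX + cos λ·ΔY = −(-0.953769)(-414) + (0.300539)(311) = -301.39 m.
1° of latitude spans πR/180 = 111195 m; at latitude φ, 1° of longitude spans that × cos φ = 72897.7 m, so Δλ = -301.39 / 72897.7 × 3600 = -14.884″.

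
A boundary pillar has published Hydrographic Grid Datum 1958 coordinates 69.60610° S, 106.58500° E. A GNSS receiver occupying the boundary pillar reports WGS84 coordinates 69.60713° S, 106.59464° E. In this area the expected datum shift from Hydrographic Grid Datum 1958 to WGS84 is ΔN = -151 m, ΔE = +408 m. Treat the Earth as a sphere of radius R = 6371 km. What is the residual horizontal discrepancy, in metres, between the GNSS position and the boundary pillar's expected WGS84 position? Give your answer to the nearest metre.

Observed coordinate differences: Δφ = -0.00103°, Δλ = +0.00964°.
Converting to metres (1° lat = 111195 m, cos φ = 0.348472): observed ΔN = -114.5 m, observed ΔE = 373.5 m.
Subtracting the expected shift leaves a residual of -114.5 − (-151) = 36.5 m north and 373.5 − (408) = -34.5 m east.
Residual distance = √(36.5² + (-34.5)²) = 50.2 m.

50 m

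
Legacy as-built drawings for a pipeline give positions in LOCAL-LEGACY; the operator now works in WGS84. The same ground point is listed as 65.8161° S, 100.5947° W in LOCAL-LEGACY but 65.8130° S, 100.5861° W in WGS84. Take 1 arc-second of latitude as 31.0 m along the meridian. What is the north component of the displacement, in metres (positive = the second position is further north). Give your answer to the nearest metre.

ΔN = 346 m

Δφ = -65.8130° − -65.8161° = +0.0031°; Δλ = -100.5861° − -100.5947° = +0.0086°.
1° of latitude = 3600 × 31.00 = 111600 m.
ΔN = Δφ × 111600 = 346.0 m; ΔE = Δλ × 111600 × cos(-65.8161°) = +0.0086 × 111600 × 0.409667 = 393.2 m.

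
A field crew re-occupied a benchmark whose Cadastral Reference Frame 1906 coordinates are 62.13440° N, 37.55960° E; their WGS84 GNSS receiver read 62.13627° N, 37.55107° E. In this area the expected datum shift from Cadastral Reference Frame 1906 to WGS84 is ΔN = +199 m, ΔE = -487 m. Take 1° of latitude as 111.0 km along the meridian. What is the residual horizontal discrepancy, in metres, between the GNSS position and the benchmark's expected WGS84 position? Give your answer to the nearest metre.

45 m

Observed coordinate differences: Δφ = +0.00187°, Δλ = -0.00853°.
Converting to metres (1° lat = 111000 m, cos φ = 0.467399): observed ΔN = 207.6 m, observed ΔE = -442.5 m.
Subtracting the expected shift leaves a residual of 207.6 − (199) = 8.6 m north and -442.5 − (-487) = 44.5 m east.
Residual distance = √(8.6² + 44.5²) = 45.3 m.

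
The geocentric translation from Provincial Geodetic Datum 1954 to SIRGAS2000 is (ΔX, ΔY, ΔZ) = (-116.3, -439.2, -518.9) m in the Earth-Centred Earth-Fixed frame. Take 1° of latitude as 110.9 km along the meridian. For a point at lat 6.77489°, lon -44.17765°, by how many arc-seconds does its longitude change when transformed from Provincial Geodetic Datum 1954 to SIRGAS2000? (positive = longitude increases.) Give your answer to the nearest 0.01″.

Δλ = -12.95″

sin φ = 0.117969, cos φ = 0.993017, sin λ = -0.696885, cos λ = 0.717183.
East component: ΔE = −sin λ·ΔX + cos λ·ΔY = −(-0.696885)(-116.3) + (0.717183)(-439.2) = -396.03 m.
1° of latitude spans 110900 m; at latitude φ, 1° of longitude spans that × cos φ = 110125.6 m, so Δλ = -396.03 / 110125.6 × 3600 = -12.946″.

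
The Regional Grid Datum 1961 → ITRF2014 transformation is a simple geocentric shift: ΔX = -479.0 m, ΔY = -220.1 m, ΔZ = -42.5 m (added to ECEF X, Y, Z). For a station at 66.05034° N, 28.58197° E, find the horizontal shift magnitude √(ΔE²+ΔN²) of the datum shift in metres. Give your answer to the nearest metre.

At φ = 66.05034°, λ = 28.58197°: sin φ = 0.913902, cos φ = 0.405934, sin λ = 0.478416, cos λ = 0.878134.
ΔE = −sin λ·ΔX + cos λ·ΔY = −(0.478416)·(-479.0) + (0.878134)·(-220.1) = 35.88 m.
ΔN = −sin φ cos λ·ΔX − sin φ sin λ·ΔY + cos φ·ΔZ = −(0.913902)(0.878134)(-479.0) − (0.913902)(0.478416)(-220.1) + (0.405934)(-42.5) = 463.39 m.
Horizontal magnitude = √(ΔE² + ΔN²) = √(35.88² + 463.39²) = 464.78 m.

465 m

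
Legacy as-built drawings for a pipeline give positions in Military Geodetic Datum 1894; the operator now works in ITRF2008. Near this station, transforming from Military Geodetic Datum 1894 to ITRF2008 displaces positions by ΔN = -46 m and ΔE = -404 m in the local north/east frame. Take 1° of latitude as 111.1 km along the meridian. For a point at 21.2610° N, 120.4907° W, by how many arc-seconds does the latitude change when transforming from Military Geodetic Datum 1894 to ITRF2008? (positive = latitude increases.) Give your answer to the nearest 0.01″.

Δφ = -1.49″

1° of latitude = 111.1 km, so Δφ = -46.0 / 111100 = -0.0004140° = -1.491″.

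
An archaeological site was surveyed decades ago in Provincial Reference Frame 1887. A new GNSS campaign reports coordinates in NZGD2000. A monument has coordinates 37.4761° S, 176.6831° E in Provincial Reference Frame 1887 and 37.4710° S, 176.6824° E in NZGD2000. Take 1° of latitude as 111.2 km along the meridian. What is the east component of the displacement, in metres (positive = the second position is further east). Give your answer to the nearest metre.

Δφ = -37.4710° − -37.4761° = +0.0051°; Δλ = 176.6824° − 176.6831° = -0.0007°.
ΔN = Δφ × 111200 = 567.1 m; ΔE = Δλ × 111200 × cos(-37.4761°) = -0.0007 × 111200 × 0.793607 = -61.8 m.

ΔE = -62 m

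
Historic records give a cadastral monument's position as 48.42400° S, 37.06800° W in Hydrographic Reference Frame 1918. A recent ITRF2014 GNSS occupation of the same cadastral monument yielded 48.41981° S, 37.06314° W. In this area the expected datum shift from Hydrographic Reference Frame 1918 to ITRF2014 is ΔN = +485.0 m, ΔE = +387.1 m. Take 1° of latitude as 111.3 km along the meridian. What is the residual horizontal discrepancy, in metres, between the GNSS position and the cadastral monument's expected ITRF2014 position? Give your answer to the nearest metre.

34 m

Observed coordinate differences: Δφ = +0.00419°, Δλ = +0.00486°.
Converting to metres (1° lat = 111300 m, cos φ = 0.663613): observed ΔN = 466.3 m, observed ΔE = 359.0 m.
Subtracting the expected shift leaves a residual of 466.3 − (485.0) = -18.7 m north and 359.0 − (387.1) = -28.1 m east.
Residual distance = √((-18.7)² + (-28.1)²) = 33.8 m.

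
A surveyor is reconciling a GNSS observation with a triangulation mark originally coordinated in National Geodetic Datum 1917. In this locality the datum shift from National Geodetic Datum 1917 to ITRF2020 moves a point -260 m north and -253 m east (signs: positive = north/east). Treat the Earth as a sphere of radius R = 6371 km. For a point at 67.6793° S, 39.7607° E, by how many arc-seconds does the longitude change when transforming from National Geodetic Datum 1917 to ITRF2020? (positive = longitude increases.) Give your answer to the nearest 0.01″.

At latitude -67.6793°, cos φ = 0.379790.
One radian of longitude at latitude φ spans R cos φ, so Δλ = ΔE / (R cos φ) = -253.0 / (6371000 × 0.379790) = -1.0456e-04 rad = -21.567″.

Δλ = -21.57″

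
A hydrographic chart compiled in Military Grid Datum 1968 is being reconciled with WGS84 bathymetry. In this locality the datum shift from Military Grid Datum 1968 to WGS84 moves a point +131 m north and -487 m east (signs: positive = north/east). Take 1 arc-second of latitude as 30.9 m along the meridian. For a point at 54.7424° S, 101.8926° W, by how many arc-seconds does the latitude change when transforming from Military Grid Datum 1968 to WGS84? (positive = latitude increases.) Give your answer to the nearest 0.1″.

Δφ = 4.2″

1″ of latitude = 30.90 m, so Δφ = 131.0 / 30.90 = 4.239″.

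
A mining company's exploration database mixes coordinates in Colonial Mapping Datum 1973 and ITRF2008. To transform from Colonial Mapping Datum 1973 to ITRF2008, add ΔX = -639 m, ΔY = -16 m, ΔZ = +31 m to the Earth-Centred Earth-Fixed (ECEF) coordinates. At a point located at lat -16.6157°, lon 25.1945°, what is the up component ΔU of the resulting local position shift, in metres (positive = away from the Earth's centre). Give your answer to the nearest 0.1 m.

ΔU = -569.5 m

The local up (radial) axis is (cos φ cos λ, cos φ sin λ, sin φ), giving ΔU = -554.067 − 6.527 − 8.864 = -569.46 m.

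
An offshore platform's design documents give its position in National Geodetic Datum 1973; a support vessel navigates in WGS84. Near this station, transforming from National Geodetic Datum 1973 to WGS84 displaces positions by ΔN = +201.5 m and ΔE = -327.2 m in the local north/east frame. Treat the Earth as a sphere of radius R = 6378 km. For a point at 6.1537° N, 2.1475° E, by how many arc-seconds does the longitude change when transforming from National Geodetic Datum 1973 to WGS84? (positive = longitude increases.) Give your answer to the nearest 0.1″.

At latitude 6.1537°, cos φ = 0.994238.
One radian of longitude at latitude φ spans R cos φ, so Δλ = ΔE / (R cos φ) = -327.2 / (6378000 × 0.994238) = -5.1599e-05 rad = -10.643″.

Δλ = -10.6″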